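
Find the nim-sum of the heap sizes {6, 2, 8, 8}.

4

Nim-sum: 6 XOR 2 XOR 8 XOR 8 = 4.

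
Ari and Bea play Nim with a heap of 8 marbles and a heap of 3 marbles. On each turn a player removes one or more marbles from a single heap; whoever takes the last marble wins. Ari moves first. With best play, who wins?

Write each in binary and XOR column by column:
  1000  (8)
  0011  (3)
  ----
  1011  (11)
The nim-sum is 11 ≠ 0, so this is an N-position: the player to move can win; Ari has a winning move.

Ari wins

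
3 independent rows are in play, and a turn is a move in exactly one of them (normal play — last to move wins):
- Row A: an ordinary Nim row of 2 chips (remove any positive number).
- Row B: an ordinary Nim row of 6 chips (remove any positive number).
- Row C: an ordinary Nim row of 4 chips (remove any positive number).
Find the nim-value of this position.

0

Row A is a plain Nim row of size 2, so its Grundy value is 2.
Row B is a plain Nim row of size 6, so its Grundy value is 6.
Row C is a plain Nim row of size 4, so its Grundy value is 4.
The value of a disjunctive sum is the nim-sum of the parts.
Combined value = 2 ⊕ 6 ⊕ 4 = 0.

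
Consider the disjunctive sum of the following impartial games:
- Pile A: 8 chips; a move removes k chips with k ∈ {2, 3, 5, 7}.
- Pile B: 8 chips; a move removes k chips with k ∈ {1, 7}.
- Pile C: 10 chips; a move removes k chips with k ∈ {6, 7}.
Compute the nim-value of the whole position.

Grundy values for pile A (subtraction set {2, 3, 5, 7}):
g(0) = mex{} = 0
g(1) = mex{} = 0
g(2) = mex{0} = 1
g(3) = mex{0} = 1
g(4) = mex{0,1} = 2
g(5) = mex{0,1} = 2
g(6) = mex{0,1,2} = 3
g(7) = mex{0,1,2} = 3
g(8) = mex{0,1,2,3} = 4
So g(8) = 4.
Grundy values for pile B (subtraction set {1, 7}):
k:     0  1  2  3  4  5  6  7  8
g(k):  0  1  0  1  0  1  0  1  0
So g(8) = 0.
For pile C, compute g(0), g(1), … with moves {6, 7}:
g(0) = mex{} = 0
g(1) = mex{} = 0
g(2) = mex{} = 0
g(3) = mex{} = 0
g(4) = mex{} = 0
g(5) = mex{} = 0
g(6) = mex{0} = 1
g(7) = mex{0} = 1
g(8) = mex{0} = 1
g(9) = mex{0} = 1
g(10) = mex{0} = 1
So g(10) = 1.
The value of a disjunctive sum is the nim-sum of the parts.
Combined value = 4 ⊕ 0 ⊕ 1 = 5.

5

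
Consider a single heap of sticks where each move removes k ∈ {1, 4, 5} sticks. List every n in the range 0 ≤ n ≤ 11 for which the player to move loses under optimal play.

Compute g(0), g(1), … for moves {1, 4, 5}:
k:     0  1  2  3  4  5  6  7  8  9 10 11
g(k):  0  1  0  1  2  3  2  3  0  1  0  1
The P-positions (g = 0) in 0..11 are 0, 2, 8, 10.

0, 2, 8, 10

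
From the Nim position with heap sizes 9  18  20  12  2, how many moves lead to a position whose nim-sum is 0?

Nim-sum: 9 ^ 18 ^ 20 ^ 12 ^ 2 = 1.
The overall nim-sum is X = 1. A heap of size p has a winning move iff p XOR X < p (reduce it to p XOR X).
  9: 9 XOR 1 = 8 < 9 — winning move (to 8).
  18: 18 XOR 1 = 19 ≥ 18 — no move.
  20: 20 XOR 1 = 21 ≥ 20 — no move.
  12: 12 XOR 1 = 13 ≥ 12 — no move.
  2: 2 XOR 1 = 3 ≥ 2 — no move.
That gives 1 winning move.

1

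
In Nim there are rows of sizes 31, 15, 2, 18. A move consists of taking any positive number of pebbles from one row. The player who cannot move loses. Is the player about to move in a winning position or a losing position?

Nim-sum: 31 ^ 15 ^ 2 ^ 18 = 0.
The nim-sum is 0, so this is a P-position: the player to move is in a losing position under optimal play.

Losing position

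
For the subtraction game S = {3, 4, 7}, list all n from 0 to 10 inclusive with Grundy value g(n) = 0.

0, 1, 2, 10

Compute g(0), g(1), … for moves {3, 4, 7}:
g(0) = mex{} = 0
g(1) = mex{} = 0
g(2) = mex{} = 0
g(3) = mex{0} = 1
g(4) = mex{0} = 1
g(5) = mex{0} = 1
g(6) = mex{0,1} = 2
g(7) = mex{0,1} = 2
g(8) = mex{0,1} = 2
g(9) = mex{0,1,2} = 3
g(10) = mex{1,2} = 0
The P-positions (g = 0) in 0..10 are 0, 1, 2, 10.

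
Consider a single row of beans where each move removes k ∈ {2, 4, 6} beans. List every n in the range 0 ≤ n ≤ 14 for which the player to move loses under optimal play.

Build the Grundy sequence with g(k) = mex{g(k−s) : s ∈ {2, 4, 6}, s ≤ k}:
k:     0  1  2  3  4  5  6  7  8  9 10 11 12 13 14
g(k):  0  0  1  1  2  2  3  3  0  0  1  1  2  2  3
The P-positions (g = 0) in 0..14 are 0, 1, 8, 9.

0, 1, 8, 9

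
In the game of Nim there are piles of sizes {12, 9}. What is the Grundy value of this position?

Compute the nim-sum pairwise:
12 ^ 9 = 5

5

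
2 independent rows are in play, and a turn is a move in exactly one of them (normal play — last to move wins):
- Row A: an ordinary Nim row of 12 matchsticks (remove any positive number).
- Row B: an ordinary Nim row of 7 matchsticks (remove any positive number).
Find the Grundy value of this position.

11

Row A is a plain Nim row of size 12, so its Grundy value is 12.
Row B is a plain Nim row of size 7, so its Grundy value is 7.
By the Sprague-Grundy theorem, the Grundy value of a sum of independent games is the XOR of the component values.
Combined value = 12 XOR 7 = 11.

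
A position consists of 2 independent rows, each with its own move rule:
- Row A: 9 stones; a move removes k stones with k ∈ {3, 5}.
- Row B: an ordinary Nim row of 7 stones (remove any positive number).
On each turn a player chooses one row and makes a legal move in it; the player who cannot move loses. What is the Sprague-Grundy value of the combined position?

7

For row A, compute g(0), g(1), … with moves {3, 5}:
g(0) = mex{} = 0
g(1) = mex{} = 0
g(2) = mex{} = 0
g(3) = mex{0} = 1
g(4) = mex{0} = 1
g(5) = mex{0} = 1
g(6) = mex{0,1} = 2
g(7) = mex{0,1} = 2
g(8) = mex{1} = 0
g(9) = mex{1,2} = 0
So g(9) = 0.
Row B is a plain Nim row of size 7, so its Grundy value is 7.
By the Sprague-Grundy theorem, the Grundy value of a sum of independent games is the XOR of the component values.
Combined value = 0 XOR 7 = 7.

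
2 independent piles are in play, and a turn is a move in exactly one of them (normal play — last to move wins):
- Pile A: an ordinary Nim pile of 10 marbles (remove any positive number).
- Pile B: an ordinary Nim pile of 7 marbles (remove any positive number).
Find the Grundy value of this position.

Pile A is a plain Nim pile of size 10, so its Grundy value is 10.
Pile B is a plain Nim pile of size 7, so its Grundy value is 7.
The value of a disjunctive sum is the nim-sum of the parts.
Combined value = 10 ⊕ 7 = 13.

13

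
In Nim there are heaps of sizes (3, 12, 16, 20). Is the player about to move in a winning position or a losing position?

Winning position

In binary:
  00011  (3)
  01100  (12)
  10000  (16)
  10100  (20)
  -----
  01011  (11)
The nim-sum is 11 ≠ 0, so this is an N-position: the player to move can win.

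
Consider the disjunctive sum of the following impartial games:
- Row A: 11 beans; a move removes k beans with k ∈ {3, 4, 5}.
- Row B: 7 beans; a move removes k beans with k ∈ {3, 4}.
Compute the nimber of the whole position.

1

Grundy values for row A (subtraction set {3, 4, 5}):
g(0) = mex{} = 0
g(1) = mex{} = 0
g(2) = mex{} = 0
g(3) = mex{0} = 1
g(4) = mex{0} = 1
g(5) = mex{0} = 1
g(6) = mex{0,1} = 2
g(7) = mex{0,1} = 2
g(8) = mex{1} = 0
g(9) = mex{1,2} = 0
g(10) = mex{1,2} = 0
g(11) = mex{0,2} = 1
So g(11) = 1.
Grundy values for row B (subtraction set {3, 4}):
g(0) = mex{} = 0
g(1) = mex{} = 0
g(2) = mex{} = 0
g(3) = mex{0} = 1
g(4) = mex{0} = 1
g(5) = mex{0} = 1
g(6) = mex{0,1} = 2
g(7) = mex{1} = 0
So g(7) = 0.
The value of a disjunctive sum is the nim-sum of the parts.
Combined value = 1 ⊕ 0 = 1.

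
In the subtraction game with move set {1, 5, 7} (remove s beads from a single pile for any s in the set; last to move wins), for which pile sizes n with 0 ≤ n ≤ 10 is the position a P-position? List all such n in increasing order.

Grundy values for subtraction set {1, 5, 7}:
g(0) = mex{} = 0
g(1) = mex{0} = 1
g(2) = mex{1} = 0
g(3) = mex{0} = 1
g(4) = mex{1} = 0
g(5) = mex{0} = 1
g(6) = mex{1} = 0
g(7) = mex{0} = 1
g(8) = mex{1} = 0
g(9) = mex{0} = 1
g(10) = mex{1} = 0
The P-positions (g = 0) in 0..10 are 0, 2, 4, 6, 8, 10.

0, 2, 4, 6, 8, 10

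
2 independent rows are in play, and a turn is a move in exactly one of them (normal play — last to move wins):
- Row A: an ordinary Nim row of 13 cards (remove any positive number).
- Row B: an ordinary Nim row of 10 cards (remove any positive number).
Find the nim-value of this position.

7

Row A is a plain Nim row of size 13, so its Grundy value is 13.
Row B is a plain Nim row of size 10, so its Grundy value is 10.
By the Sprague-Grundy theorem, the Grundy value of a sum of independent games is the XOR of the component values.
Combined value = 13 ⊕ 10 = 7.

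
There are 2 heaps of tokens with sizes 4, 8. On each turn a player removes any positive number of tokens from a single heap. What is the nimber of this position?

12

Compute the nim-sum pairwise:
4 ^ 8 = 12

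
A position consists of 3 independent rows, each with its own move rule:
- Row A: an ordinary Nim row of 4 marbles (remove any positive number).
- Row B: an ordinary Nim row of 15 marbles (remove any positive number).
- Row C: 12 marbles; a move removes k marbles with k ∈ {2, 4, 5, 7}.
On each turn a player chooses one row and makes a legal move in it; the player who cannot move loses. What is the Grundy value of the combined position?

Row A is a plain Nim row of size 4, so its Grundy value is 4.
Row B is a plain Nim row of size 15, so its Grundy value is 15.
For row C, compute g(0), g(1), … with moves {2, 4, 5, 7}:
g(0) = mex{} = 0
g(1) = mex{} = 0
g(2) = mex{0} = 1
g(3) = mex{0} = 1
g(4) = mex{0,1} = 2
g(5) = mex{0,1} = 2
g(6) = mex{0,1,2} = 3
g(7) = mex{0,1,2} = 3
g(8) = mex{0,1,2,3} = 4
g(9) = mex{1,2,3} = 0
g(10) = mex{1,2,3,4} = 0
g(11) = mex{0,2,3} = 1
g(12) = mex{0,2,3,4} = 1
So g(12) = 1.
By the Sprague-Grundy theorem, the Grundy value of a sum of independent games is the XOR of the component values.
Combined value = 4 ⊕ 15 ⊕ 1 = 10.

10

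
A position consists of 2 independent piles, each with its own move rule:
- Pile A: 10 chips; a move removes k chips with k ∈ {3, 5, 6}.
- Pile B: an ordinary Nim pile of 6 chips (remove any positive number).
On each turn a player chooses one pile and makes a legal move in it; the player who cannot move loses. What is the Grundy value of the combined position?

Build the Grundy sequence for pile A with g(k) = mex{g(k−s) : s ∈ {3, 5, 6}, s ≤ k}:
k:     0  1  2  3  4  5  6  7  8  9 10
g(k):  0  0  0  1  1  1  2  2  2  0  0
So g(10) = 0.
Pile B is a plain Nim pile of size 6, so its Grundy value is 6.
The value of a disjunctive sum is the nim-sum of the parts.
Combined value = 0 ⊕ 6 = 6.

6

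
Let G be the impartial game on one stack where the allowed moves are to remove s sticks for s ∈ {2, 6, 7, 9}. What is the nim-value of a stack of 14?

3

Grundy values for subtraction set {2, 6, 7, 9}:
k:     0  1  2  3  4  5  6  7  8  9 10 11 12 13 14
g(k):  0  0  1  1  0  0  1  1  2  2  3  3  2  2  3
So g(14) = 3.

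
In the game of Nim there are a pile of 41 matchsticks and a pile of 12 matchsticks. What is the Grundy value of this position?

37

Bitwise XOR of the heap sizes:
  101001  (41)
  001100  (12)
  ------
  100101  (37)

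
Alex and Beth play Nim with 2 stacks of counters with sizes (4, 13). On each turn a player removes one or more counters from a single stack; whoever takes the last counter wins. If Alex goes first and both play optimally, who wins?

Alex wins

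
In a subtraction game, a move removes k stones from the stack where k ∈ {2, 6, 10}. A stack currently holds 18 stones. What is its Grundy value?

Compute g(0), g(1), … for moves {2, 6, 10}:
k:     0  1  2  3  4  5  6  7  8  9 10 11 12 13 14 15 16 17 18
g(k):  0  0  1  1  0  0  1  1  0  0  1  1  0  0  1  1  0  0  1
So g(18) = 1.

1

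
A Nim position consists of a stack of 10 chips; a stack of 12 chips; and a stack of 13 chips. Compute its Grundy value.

Compute the nim-sum pairwise:
10 ^ 12 = 6
6 ^ 13 = 11

11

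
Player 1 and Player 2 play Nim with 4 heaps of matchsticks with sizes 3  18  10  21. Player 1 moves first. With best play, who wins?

Nim-sum: 3 XOR 18 XOR 10 XOR 21 = 14.
The nim-sum is 14 ≠ 0, so this is an N-position: the player to move can win; Player 1 has a winning move.

Player 1 wins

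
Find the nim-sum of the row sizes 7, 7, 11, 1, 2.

8

Write each in binary and XOR column by column:
  0111  (7)
  0111  (7)
  1011  (11)
  0001  (1)
  0010  (2)
  ----
  1000  (8)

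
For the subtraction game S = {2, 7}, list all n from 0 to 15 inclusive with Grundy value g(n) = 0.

0, 1, 4, 5, 9, 10, 13, 14

Compute g(0), g(1), … for moves {2, 7}:
k:     0  1  2  3  4  5  6  7  8  9 10 11 12 13 14 15
g(k):  0  0  1  1  0  0  1  1  2  0  0  1  1  0  0  1
The P-positions (g = 0) in 0..15 are 0, 1, 4, 5, 9, 10, 13, 14.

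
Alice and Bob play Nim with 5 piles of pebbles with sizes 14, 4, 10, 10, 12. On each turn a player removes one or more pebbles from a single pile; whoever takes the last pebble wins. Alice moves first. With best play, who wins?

Alice wins

Nim-sum: 14 XOR 4 XOR 10 XOR 10 XOR 12 = 6.
The nim-sum is 6 ≠ 0, so this is an N-position: the player to move can win; Alice has a winning move.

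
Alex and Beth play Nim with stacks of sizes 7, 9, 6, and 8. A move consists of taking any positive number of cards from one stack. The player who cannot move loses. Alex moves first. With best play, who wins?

Beth wins

Nim-sum: 7 ^ 9 ^ 6 ^ 8 = 0.
The nim-sum is 0, so this is a P-position: the player to move is in a losing position under optimal play; Alex is about to move from it and so loses — Beth wins.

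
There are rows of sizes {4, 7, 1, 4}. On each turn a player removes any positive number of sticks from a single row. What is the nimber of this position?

Compute the nim-sum pairwise:
4 ⊕ 7 = 3
3 ⊕ 1 = 2
2 ⊕ 4 = 6

6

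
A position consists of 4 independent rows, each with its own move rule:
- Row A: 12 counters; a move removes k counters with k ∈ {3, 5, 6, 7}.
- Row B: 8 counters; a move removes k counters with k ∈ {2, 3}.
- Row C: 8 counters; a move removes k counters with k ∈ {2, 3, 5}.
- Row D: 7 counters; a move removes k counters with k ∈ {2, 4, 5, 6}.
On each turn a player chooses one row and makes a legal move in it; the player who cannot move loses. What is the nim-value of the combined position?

2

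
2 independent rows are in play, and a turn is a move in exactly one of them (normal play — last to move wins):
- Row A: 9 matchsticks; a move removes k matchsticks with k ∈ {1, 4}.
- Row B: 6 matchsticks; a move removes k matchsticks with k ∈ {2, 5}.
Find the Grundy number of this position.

3

For row A, compute g(0), g(1), … with moves {1, 4}:
g(0) = mex{} = 0
g(1) = mex{0} = 1
g(2) = mex{1} = 0
g(3) = mex{0} = 1
g(4) = mex{0,1} = 2
g(5) = mex{1,2} = 0
g(6) = mex{0} = 1
g(7) = mex{1} = 0
g(8) = mex{0,2} = 1
g(9) = mex{0,1} = 2
So g(9) = 2.
Grundy values for row B (subtraction set {2, 5}):
g(0) = mex{} = 0
g(1) = mex{} = 0
g(2) = mex{0} = 1
g(3) = mex{0} = 1
g(4) = mex{1} = 0
g(5) = mex{0,1} = 2
g(6) = mex{0} = 1
So g(6) = 1.
The value of a disjunctive sum is the nim-sum of the parts.
Combined value = 2 ⊕ 1 = 3.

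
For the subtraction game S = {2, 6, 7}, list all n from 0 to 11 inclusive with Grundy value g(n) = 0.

0, 1, 4, 5, 9

Grundy values for subtraction set {2, 6, 7}:
g(0) = mex{} = 0
g(1) = mex{} = 0
g(2) = mex{0} = 1
g(3) = mex{0} = 1
g(4) = mex{1} = 0
g(5) = mex{1} = 0
g(6) = mex{0} = 1
g(7) = mex{0} = 1
g(8) = mex{0,1} = 2
g(9) = mex{1} = 0
g(10) = mex{0,1,2} = 3
g(11) = mex{0} = 1
The P-positions (g = 0) in 0..11 are 0, 1, 4, 5, 9.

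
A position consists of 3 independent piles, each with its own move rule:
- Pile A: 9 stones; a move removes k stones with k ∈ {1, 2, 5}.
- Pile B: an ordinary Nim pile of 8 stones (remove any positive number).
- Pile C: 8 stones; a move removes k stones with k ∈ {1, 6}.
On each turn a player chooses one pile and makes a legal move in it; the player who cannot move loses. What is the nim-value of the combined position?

9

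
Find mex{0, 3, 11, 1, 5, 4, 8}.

The values 0, 1 are all present; 2 is the first non-negative integer missing from the set.

2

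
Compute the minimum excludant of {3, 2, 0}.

1

0 is in the set but 1 is not, so the mex is 1.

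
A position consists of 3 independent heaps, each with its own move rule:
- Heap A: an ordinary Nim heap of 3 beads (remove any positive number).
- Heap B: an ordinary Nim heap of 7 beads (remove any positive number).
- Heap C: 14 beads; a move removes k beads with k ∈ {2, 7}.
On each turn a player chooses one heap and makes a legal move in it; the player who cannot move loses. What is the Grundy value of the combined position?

4

Heap A is a plain Nim heap of size 3, so its Grundy value is 3.
Heap B is a plain Nim heap of size 7, so its Grundy value is 7.
For heap C, compute g(0), g(1), … with moves {2, 7}:
g(0) = mex{} = 0
g(1) = mex{} = 0
g(2) = mex{0} = 1
g(3) = mex{0} = 1
g(4) = mex{1} = 0
g(5) = mex{1} = 0
g(6) = mex{0} = 1
g(7) = mex{0} = 1
g(8) = mex{0,1} = 2
g(9) = mex{1} = 0
g(10) = mex{1,2} = 0
g(11) = mex{0} = 1
g(12) = mex{0} = 1
g(13) = mex{1} = 0
g(14) = mex{1} = 0
So g(14) = 0.
The value of a disjunctive sum is the nim-sum of the parts.
Combined value = 3 XOR 7 XOR 0 = 4.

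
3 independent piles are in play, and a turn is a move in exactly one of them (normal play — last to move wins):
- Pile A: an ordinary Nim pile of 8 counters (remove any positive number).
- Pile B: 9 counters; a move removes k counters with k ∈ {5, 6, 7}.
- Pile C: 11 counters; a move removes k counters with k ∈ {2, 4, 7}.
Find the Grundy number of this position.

Pile A is a plain Nim pile of size 8, so its Grundy value is 8.
Grundy values for pile B (subtraction set {5, 6, 7}):
g(0) = mex{} = 0
g(1) = mex{} = 0
g(2) = mex{} = 0
g(3) = mex{} = 0
g(4) = mex{} = 0
g(5) = mex{0} = 1
g(6) = mex{0} = 1
g(7) = mex{0} = 1
g(8) = mex{0} = 1
g(9) = mex{0} = 1
So g(9) = 1.
Grundy values for pile C (subtraction set {2, 4, 7}):
g(0) = mex{} = 0
g(1) = mex{} = 0
g(2) = mex{0} = 1
g(3) = mex{0} = 1
g(4) = mex{0,1} = 2
g(5) = mex{0,1} = 2
g(6) = mex{1,2} = 0
g(7) = mex{0,1,2} = 3
g(8) = mex{0,2} = 1
g(9) = mex{1,2,3} = 0
g(10) = mex{0,1} = 2
g(11) = mex{0,2,3} = 1
So g(11) = 1.
The value of a disjunctive sum is the nim-sum of the parts.
Combined value = 8 ⊕ 1 ⊕ 1 = 8.

8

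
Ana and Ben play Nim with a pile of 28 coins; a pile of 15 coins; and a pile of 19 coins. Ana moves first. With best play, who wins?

Compute the nim-sum pairwise:
28 XOR 15 = 19
19 XOR 19 = 0
The nim-sum is 0, so this is a P-position: the player to move is in a losing position under optimal play; Ana is about to move from it and so loses — Ben wins.

Ben wins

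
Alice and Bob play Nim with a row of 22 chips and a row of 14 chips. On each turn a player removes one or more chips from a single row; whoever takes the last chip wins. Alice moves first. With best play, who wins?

Nim-sum: 22 ⊕ 14 = 24.
The nim-sum is 24 ≠ 0, so this is an N-position: the player to move can win; Alice has a winning move.

Alice wins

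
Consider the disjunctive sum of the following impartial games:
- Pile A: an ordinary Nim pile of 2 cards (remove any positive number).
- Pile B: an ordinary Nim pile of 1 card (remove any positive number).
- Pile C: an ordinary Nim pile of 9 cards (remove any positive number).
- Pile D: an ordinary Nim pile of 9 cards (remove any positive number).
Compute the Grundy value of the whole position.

Pile A is a plain Nim pile of size 2, so its Grundy value is 2.
Pile B is a plain Nim pile of size 1, so its Grundy value is 1.
Pile C is a plain Nim pile of size 9, so its Grundy value is 9.
Pile D is a plain Nim pile of size 9, so its Grundy value is 9.
The value of a disjunctive sum is the nim-sum of the parts.
Combined value = 2 ⊕ 1 ⊕ 9 ⊕ 9 = 3.

3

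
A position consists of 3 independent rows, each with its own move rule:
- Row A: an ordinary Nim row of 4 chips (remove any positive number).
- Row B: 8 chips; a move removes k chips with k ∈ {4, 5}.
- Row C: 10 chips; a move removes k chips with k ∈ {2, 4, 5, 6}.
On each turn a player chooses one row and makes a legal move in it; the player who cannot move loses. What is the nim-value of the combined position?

7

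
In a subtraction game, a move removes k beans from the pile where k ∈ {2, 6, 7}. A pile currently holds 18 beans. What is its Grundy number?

0

Compute g(0), g(1), … for moves {2, 6, 7}:
k:     0  1  2  3  4  5  6  7  8  9 10 11 12 13 14 15 16 17 18
g(k):  0  0  1  1  0  0  1  1  2  0  3  1  2  0  0  1  1  0  0
So g(18) = 0.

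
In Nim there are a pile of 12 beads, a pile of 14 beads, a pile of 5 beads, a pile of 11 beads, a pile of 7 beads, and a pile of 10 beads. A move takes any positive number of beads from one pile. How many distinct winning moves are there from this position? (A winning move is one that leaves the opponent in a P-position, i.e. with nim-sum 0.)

3

Nim-sum: 12 ⊕ 14 ⊕ 5 ⊕ 11 ⊕ 7 ⊕ 10 = 1.
The overall nim-sum is X = 1. A pile of size p has a winning move iff p XOR X < p (reduce it to p XOR X).
  12: 12 XOR 1 = 13 ≥ 12 — no move.
  14: 14 XOR 1 = 15 ≥ 14 — no move.
  5: 5 XOR 1 = 4 < 5 — winning move (to 4).
  11: 11 XOR 1 = 10 < 11 — winning move (to 10).
  7: 7 XOR 1 = 6 < 7 — winning move (to 6).
  10: 10 XOR 1 = 11 ≥ 10 — no move.
That gives 3 winning moves.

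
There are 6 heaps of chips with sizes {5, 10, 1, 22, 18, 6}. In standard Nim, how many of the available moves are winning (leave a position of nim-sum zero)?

Nim-sum: 5 ⊕ 10 ⊕ 1 ⊕ 22 ⊕ 18 ⊕ 6 = 12.
The overall nim-sum is X = 12. A heap of size p has a winning move iff p XOR X < p (reduce it to p XOR X).
  5: 5 XOR 12 = 9 ≥ 5 — no move.
  10: 10 XOR 12 = 6 < 10 — winning move (to 6).
  1: 1 XOR 12 = 13 ≥ 1 — no move.
  22: 22 XOR 12 = 26 ≥ 22 — no move.
  18: 18 XOR 12 = 30 ≥ 18 — no move.
  6: 6 XOR 12 = 10 ≥ 6 — no move.
That gives 1 winning move.

1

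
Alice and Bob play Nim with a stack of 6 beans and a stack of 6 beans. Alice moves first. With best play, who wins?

Bob wins

Compute the nim-sum pairwise:
6 ⊕ 6 = 0
The nim-sum is 0, so this is a P-position: the player to move is in a losing position under optimal play; Alice is about to move from it and so loses — Bob wins.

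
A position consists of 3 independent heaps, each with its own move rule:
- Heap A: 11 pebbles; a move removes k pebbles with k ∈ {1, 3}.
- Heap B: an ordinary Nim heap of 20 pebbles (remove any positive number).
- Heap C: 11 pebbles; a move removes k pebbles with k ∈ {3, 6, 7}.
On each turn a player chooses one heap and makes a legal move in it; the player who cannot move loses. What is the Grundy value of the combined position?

21

Grundy values for heap A (subtraction set {1, 3}):
k:     0  1  2  3  4  5  6  7  8  9 10 11
g(k):  0  1  0  1  0  1  0  1  0  1  0  1
So g(11) = 1.
Heap B is a plain Nim heap of size 20, so its Grundy value is 20.
Grundy values for heap C (subtraction set {3, 6, 7}):
g(0) = mex{} = 0
g(1) = mex{} = 0
g(2) = mex{} = 0
g(3) = mex{0} = 1
g(4) = mex{0} = 1
g(5) = mex{0} = 1
g(6) = mex{0,1} = 2
g(7) = mex{0,1} = 2
g(8) = mex{0,1} = 2
g(9) = mex{0,1,2} = 3
g(10) = mex{1,2} = 0
g(11) = mex{1,2} = 0
So g(11) = 0.
The value of a disjunctive sum is the nim-sum of the parts.
Combined value = 1 ⊕ 20 ⊕ 0 = 21.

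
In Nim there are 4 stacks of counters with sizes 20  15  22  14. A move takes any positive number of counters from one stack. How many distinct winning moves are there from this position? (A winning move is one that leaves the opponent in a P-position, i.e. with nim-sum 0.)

3

Nim-sum: 20 ^ 15 ^ 22 ^ 14 = 3.
The overall nim-sum is X = 3. A stack of size p has a winning move iff p XOR X < p (reduce it to p XOR X).
  20: 20 XOR 3 = 23 ≥ 20 — no move.
  15: 15 XOR 3 = 12 < 15 — winning move (to 12).
  22: 22 XOR 3 = 21 < 22 — winning move (to 21).
  14: 14 XOR 3 = 13 < 14 — winning move (to 13).
That gives 3 winning moves.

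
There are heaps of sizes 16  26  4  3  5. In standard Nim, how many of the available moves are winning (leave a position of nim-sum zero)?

In binary:
  10000  (16)
  11010  (26)
  00100  (4)
  00011  (3)
  00101  (5)
  -----
  01000  (8)
The overall nim-sum is X = 8. A heap of size p has a winning move iff p XOR X < p (reduce it to p XOR X).
  16: 16 XOR 8 = 24 ≥ 16 — no move.
  26: 26 XOR 8 = 18 < 26 — winning move (to 18).
  4: 4 XOR 8 = 12 ≥ 4 — no move.
  3: 3 XOR 8 = 11 ≥ 3 — no move.
  5: 5 XOR 8 = 13 ≥ 5 — no move.
That gives 1 winning move.

1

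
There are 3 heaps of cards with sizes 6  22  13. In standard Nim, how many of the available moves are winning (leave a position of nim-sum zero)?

1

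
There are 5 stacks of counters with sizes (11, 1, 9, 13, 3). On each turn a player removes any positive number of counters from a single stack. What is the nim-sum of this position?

Compute the nim-sum pairwise:
11 ^ 1 = 10
10 ^ 9 = 3
3 ^ 13 = 14
14 ^ 3 = 13

13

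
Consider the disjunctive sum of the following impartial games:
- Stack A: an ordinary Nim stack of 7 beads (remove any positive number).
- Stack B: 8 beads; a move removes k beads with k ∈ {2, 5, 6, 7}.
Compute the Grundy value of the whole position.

5

Stack A is a plain Nim stack of size 7, so its Grundy value is 7.
For stack B, compute g(0), g(1), … with moves {2, 5, 6, 7}:
g(0) = mex{} = 0
g(1) = mex{} = 0
g(2) = mex{0} = 1
g(3) = mex{0} = 1
g(4) = mex{1} = 0
g(5) = mex{0,1} = 2
g(6) = mex{0} = 1
g(7) = mex{0,1,2} = 3
g(8) = mex{0,1} = 2
So g(8) = 2.
By the Sprague-Grundy theorem, the Grundy value of a sum of independent games is the XOR of the component values.
Combined value = 7 ⊕ 2 = 5.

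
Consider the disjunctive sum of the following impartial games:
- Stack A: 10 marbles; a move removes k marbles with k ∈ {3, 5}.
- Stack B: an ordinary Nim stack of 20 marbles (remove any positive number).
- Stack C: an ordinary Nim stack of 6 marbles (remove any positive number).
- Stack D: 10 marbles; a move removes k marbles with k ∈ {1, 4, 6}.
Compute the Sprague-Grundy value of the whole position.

18

Grundy values for stack A (subtraction set {3, 5}):
g(0) = mex{} = 0
g(1) = mex{} = 0
g(2) = mex{} = 0
g(3) = mex{0} = 1
g(4) = mex{0} = 1
g(5) = mex{0} = 1
g(6) = mex{0,1} = 2
g(7) = mex{0,1} = 2
g(8) = mex{1} = 0
g(9) = mex{1,2} = 0
g(10) = mex{1,2} = 0
So g(10) = 0.
Stack B is a plain Nim stack of size 20, so its Grundy value is 20.
Stack C is a plain Nim stack of size 6, so its Grundy value is 6.
Build the Grundy sequence for stack D with g(k) = mex{g(k−s) : s ∈ {1, 4, 6}, s ≤ k}:
g(0) = mex{} = 0
g(1) = mex{0} = 1
g(2) = mex{1} = 0
g(3) = mex{0} = 1
g(4) = mex{0,1} = 2
g(5) = mex{1,2} = 0
g(6) = mex{0} = 1
g(7) = mex{1} = 0
g(8) = mex{0,2} = 1
g(9) = mex{0,1} = 2
g(10) = mex{1,2} = 0
So g(10) = 0.
The value of a disjunctive sum is the nim-sum of the parts.
Combined value = 0 ⊕ 20 ⊕ 6 ⊕ 0 = 18.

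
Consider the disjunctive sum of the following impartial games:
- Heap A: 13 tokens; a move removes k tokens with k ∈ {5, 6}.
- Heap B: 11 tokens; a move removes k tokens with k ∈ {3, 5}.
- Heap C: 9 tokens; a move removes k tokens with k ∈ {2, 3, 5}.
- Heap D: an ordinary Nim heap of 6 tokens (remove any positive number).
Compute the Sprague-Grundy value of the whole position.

Build the Grundy sequence for heap A with g(k) = mex{g(k−s) : s ∈ {5, 6}, s ≤ k}:
k:     0  1  2  3  4  5  6  7  8  9 10 11 12 13
g(k):  0  0  0  0  0  1  1  1  1  1  2  0  0  0
So g(13) = 0.
For heap B, compute g(0), g(1), … with moves {3, 5}:
g(0) = mex{} = 0
g(1) = mex{} = 0
g(2) = mex{} = 0
g(3) = mex{0} = 1
g(4) = mex{0} = 1
g(5) = mex{0} = 1
g(6) = mex{0,1} = 2
g(7) = mex{0,1} = 2
g(8) = mex{1} = 0
g(9) = mex{1,2} = 0
g(10) = mex{1,2} = 0
g(11) = mex{0,2} = 1
So g(11) = 1.
Build the Grundy sequence for heap C with g(k) = mex{g(k−s) : s ∈ {2, 3, 5}, s ≤ k}:
g(0) = mex{} = 0
g(1) = mex{} = 0
g(2) = mex{0} = 1
g(3) = mex{0} = 1
g(4) = mex{0,1} = 2
g(5) = mex{0,1} = 2
g(6) = mex{0,1,2} = 3
g(7) = mex{1,2} = 0
g(8) = mex{1,2,3} = 0
g(9) = mex{0,2,3} = 1
So g(9) = 1.
Heap D is a plain Nim heap of size 6, so its Grundy value is 6.
The value of a disjunctive sum is the nim-sum of the parts.
Combined value = 0 XOR 1 XOR 1 XOR 6 = 6.

6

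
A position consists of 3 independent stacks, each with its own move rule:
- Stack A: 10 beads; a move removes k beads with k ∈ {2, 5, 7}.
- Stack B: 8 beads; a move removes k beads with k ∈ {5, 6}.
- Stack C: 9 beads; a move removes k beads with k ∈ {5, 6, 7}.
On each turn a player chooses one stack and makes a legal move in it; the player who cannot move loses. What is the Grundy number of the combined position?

0

Build the Grundy sequence for stack A with g(k) = mex{g(k−s) : s ∈ {2, 5, 7}, s ≤ k}:
k:     0  1  2  3  4  5  6  7  8  9 10
g(k):  0  0  1  1  0  2  1  3  2  2  0
So g(10) = 0.
Grundy values for stack B (subtraction set {5, 6}):
g(0) = mex{} = 0
g(1) = mex{} = 0
g(2) = mex{} = 0
g(3) = mex{} = 0
g(4) = mex{} = 0
g(5) = mex{0} = 1
g(6) = mex{0} = 1
g(7) = mex{0} = 1
g(8) = mex{0} = 1
So g(8) = 1.
Build the Grundy sequence for stack C with g(k) = mex{g(k−s) : s ∈ {5, 6, 7}, s ≤ k}:
g(0) = mex{} = 0
g(1) = mex{} = 0
g(2) = mex{} = 0
g(3) = mex{} = 0
g(4) = mex{} = 0
g(5) = mex{0} = 1
g(6) = mex{0} = 1
g(7) = mex{0} = 1
g(8) = mex{0} = 1
g(9) = mex{0} = 1
So g(9) = 1.
The value of a disjunctive sum is the nim-sum of the parts.
Combined value = 0 ⊕ 1 ⊕ 1 = 0.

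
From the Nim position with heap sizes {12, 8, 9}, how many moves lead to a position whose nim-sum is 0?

Compute the nim-sum pairwise:
12 ^ 8 = 4
4 ^ 9 = 13
The overall nim-sum is X = 13. A heap of size p has a winning move iff p XOR X < p (reduce it to p XOR X).
  12: 12 XOR 13 = 1 < 12 — winning move (to 1).
  8: 8 XOR 13 = 5 < 8 — winning move (to 5).
  9: 9 XOR 13 = 4 < 9 — winning move (to 4).
That gives 3 winning moves.

3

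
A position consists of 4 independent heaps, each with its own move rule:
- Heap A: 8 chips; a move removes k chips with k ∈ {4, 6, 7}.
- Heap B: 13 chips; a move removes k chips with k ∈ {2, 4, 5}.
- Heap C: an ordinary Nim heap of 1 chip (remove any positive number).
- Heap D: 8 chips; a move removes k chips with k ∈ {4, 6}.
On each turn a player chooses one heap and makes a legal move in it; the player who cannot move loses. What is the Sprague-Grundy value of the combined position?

2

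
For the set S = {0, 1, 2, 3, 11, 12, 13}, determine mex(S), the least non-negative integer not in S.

4

The values 0, 1, 2, 3 are all present; 4 is the first non-negative integer missing from the set.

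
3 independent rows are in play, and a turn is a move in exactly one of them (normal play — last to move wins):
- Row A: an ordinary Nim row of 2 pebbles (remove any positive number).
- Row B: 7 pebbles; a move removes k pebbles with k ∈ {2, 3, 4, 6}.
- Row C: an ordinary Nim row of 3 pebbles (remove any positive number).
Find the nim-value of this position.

2

Row A is a plain Nim row of size 2, so its Grundy value is 2.
For row B, compute g(0), g(1), … with moves {2, 3, 4, 6}:
k:     0  1  2  3  4  5  6  7
g(k):  0  0  1  1  2  2  3  3
So g(7) = 3.
Row C is a plain Nim row of size 3, so its Grundy value is 3.
The value of a disjunctive sum is the nim-sum of the parts.
Combined value = 2 XOR 3 XOR 3 = 2.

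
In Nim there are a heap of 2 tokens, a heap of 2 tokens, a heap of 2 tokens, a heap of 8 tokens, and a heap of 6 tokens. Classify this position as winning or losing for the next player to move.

Compute the nim-sum pairwise:
2 XOR 2 = 0
0 XOR 2 = 2
2 XOR 8 = 10
10 XOR 6 = 12
The nim-sum is 12 ≠ 0, so this is an N-position: the player to move can win.

Winning position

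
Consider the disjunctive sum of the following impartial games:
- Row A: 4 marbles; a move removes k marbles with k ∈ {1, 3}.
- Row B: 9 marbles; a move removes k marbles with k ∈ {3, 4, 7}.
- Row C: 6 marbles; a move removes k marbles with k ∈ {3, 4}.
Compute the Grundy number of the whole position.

1

Grundy values for row A (subtraction set {1, 3}):
g(0) = mex{} = 0
g(1) = mex{0} = 1
g(2) = mex{1} = 0
g(3) = mex{0} = 1
g(4) = mex{1} = 0
So g(4) = 0.
For row B, compute g(0), g(1), … with moves {3, 4, 7}:
g(0) = mex{} = 0
g(1) = mex{} = 0
g(2) = mex{} = 0
g(3) = mex{0} = 1
g(4) = mex{0} = 1
g(5) = mex{0} = 1
g(6) = mex{0,1} = 2
g(7) = mex{0,1} = 2
g(8) = mex{0,1} = 2
g(9) = mex{0,1,2} = 3
So g(9) = 3.
Grundy values for row C (subtraction set {3, 4}):
k:     0  1  2  3  4  5  6
g(k):  0  0  0  1  1  1  2
So g(6) = 2.
By the Sprague-Grundy theorem, the Grundy value of a sum of independent games is the XOR of the component values.
Combined value = 0 ⊕ 3 ⊕ 2 = 1.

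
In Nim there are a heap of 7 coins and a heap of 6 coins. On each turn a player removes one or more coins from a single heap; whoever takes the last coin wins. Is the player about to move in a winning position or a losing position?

Winning position

Compute the nim-sum pairwise:
7 XOR 6 = 1
The nim-sum is 1 ≠ 0, so this is an N-position: the player to move can win.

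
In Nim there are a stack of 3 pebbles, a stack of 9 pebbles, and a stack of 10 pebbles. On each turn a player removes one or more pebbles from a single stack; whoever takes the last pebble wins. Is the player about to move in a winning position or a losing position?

Losing position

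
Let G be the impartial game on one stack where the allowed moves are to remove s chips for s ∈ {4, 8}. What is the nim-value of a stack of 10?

2

Build the Grundy sequence with g(k) = mex{g(k−s) : s ∈ {4, 8}, s ≤ k}:
k:     0  1  2  3  4  5  6  7  8  9 10
g(k):  0  0  0  0  1  1  1  1  2  2  2
So g(10) = 2.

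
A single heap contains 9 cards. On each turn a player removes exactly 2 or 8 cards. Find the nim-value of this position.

2

Grundy values for subtraction set {2, 8}:
k:     0  1  2  3  4  5  6  7  8  9
g(k):  0  0  1  1  0  0  1  1  2  2
So g(9) = 2.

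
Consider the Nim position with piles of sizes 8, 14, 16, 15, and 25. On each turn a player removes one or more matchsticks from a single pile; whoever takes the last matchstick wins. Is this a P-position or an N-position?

P-position

Nim-sum: 8 XOR 14 XOR 16 XOR 15 XOR 25 = 0.
The nim-sum is 0, so this is a P-position: the player to move is in a losing position under optimal play.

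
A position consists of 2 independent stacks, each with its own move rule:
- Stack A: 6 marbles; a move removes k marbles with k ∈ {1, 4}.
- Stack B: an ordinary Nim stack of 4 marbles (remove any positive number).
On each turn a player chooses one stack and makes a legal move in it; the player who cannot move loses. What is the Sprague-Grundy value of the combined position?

5

Grundy values for stack A (subtraction set {1, 4}):
k:     0  1  2  3  4  5  6
g(k):  0  1  0  1  2  0  1
So g(6) = 1.
Stack B is a plain Nim stack of size 4, so its Grundy value is 4.
The value of a disjunctive sum is the nim-sum of the parts.
Combined value = 1 ⊕ 4 = 5.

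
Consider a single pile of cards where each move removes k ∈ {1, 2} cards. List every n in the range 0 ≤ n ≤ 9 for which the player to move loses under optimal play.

0, 3, 6, 9

Grundy values for subtraction set {1, 2}:
g(0) = mex{} = 0
g(1) = mex{0} = 1
g(2) = mex{0,1} = 2
g(3) = mex{1,2} = 0
g(4) = mex{0,2} = 1
g(5) = mex{0,1} = 2
g(6) = mex{1,2} = 0
g(7) = mex{0,2} = 1
g(8) = mex{0,1} = 2
g(9) = mex{1,2} = 0
The P-positions (g = 0) in 0..9 are 0, 3, 6, 9.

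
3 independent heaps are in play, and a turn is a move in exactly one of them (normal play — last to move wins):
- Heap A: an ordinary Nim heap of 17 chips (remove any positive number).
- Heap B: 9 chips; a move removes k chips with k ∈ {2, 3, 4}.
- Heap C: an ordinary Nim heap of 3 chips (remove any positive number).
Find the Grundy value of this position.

19

Heap A is a plain Nim heap of size 17, so its Grundy value is 17.
Build the Grundy sequence for heap B with g(k) = mex{g(k−s) : s ∈ {2, 3, 4}, s ≤ k}:
k:     0  1  2  3  4  5  6  7  8  9
g(k):  0  0  1  1  2  2  0  0  1  1
So g(9) = 1.
Heap C is a plain Nim heap of size 3, so its Grundy value is 3.
The value of a disjunctive sum is the nim-sum of the parts.
Combined value = 17 ⊕ 1 ⊕ 3 = 19.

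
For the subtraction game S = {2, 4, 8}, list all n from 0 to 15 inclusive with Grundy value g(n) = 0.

0, 1, 6, 7, 12, 13

Build the Grundy sequence with g(k) = mex{g(k−s) : s ∈ {2, 4, 8}, s ≤ k}:
k:     0  1  2  3  4  5  6  7  8  9 10 11 12 13 14 15
g(k):  0  0  1  1  2  2  0  0  1  1  2  2  0  0  1  1
The P-positions (g = 0) in 0..15 are 0, 1, 6, 7, 12, 13.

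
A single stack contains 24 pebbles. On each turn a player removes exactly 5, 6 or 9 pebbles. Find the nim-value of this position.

2

Compute g(0), g(1), … for moves {5, 6, 9}:
k:     0  1  2  3  4  5  6  7  8  9 10 11 12 13 14 15 16 17 18 19 20 21 22 23 24
g(k):  0  0  0  0  0  1  1  1  1  1  2  2  2  2  0  0  0  0  0  1  1  1  1  1  2
So g(24) = 2.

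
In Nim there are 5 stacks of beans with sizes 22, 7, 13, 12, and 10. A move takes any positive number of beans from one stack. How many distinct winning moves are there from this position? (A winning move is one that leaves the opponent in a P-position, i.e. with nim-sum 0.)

In binary:
  10110  (22)
  00111  (7)
  01101  (13)
  01100  (12)
  01010  (10)
  -----
  11010  (26)
The overall nim-sum is X = 26. A stack of size p has a winning move iff p XOR X < p (reduce it to p XOR X).
  22: 22 XOR 26 = 12 < 22 — winning move (to 12).
  7: 7 XOR 26 = 29 ≥ 7 — no move.
  13: 13 XOR 26 = 23 ≥ 13 — no move.
  12: 12 XOR 26 = 22 ≥ 12 — no move.
  10: 10 XOR 26 = 16 ≥ 10 — no move.
That gives 1 winning move.

1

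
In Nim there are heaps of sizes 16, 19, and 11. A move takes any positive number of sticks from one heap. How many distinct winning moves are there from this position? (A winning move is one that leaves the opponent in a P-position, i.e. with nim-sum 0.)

Compute the nim-sum pairwise:
16 XOR 19 = 3
3 XOR 11 = 8
The overall nim-sum is X = 8. A heap of size p has a winning move iff p XOR X < p (reduce it to p XOR X).
  16: 16 XOR 8 = 24 ≥ 16 — no move.
  19: 19 XOR 8 = 27 ≥ 19 — no move.
  11: 11 XOR 8 = 3 < 11 — winning move (to 3).
That gives 1 winning move.

1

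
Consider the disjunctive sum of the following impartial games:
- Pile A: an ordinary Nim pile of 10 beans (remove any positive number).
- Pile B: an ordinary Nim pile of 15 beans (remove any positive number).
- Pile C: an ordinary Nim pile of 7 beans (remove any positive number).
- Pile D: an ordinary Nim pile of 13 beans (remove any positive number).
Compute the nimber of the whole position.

15

Pile A is a plain Nim pile of size 10, so its Grundy value is 10.
Pile B is a plain Nim pile of size 15, so its Grundy value is 15.
Pile C is a plain Nim pile of size 7, so its Grundy value is 7.
Pile D is a plain Nim pile of size 13, so its Grundy value is 13.
The value of a disjunctive sum is the nim-sum of the parts.
Combined value = 10 XOR 15 XOR 7 XOR 13 = 15.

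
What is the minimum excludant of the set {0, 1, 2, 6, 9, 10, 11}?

The values 0, 1, 2 are all present; 3 is the first non-negative integer missing from the set.

3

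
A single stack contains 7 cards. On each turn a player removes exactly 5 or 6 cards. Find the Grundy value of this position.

1

Grundy values for subtraction set {5, 6}:
k:     0  1  2  3  4  5  6  7
g(k):  0  0  0  0  0  1  1  1
So g(7) = 1.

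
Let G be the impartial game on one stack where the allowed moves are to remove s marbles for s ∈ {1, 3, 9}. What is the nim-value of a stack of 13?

1

Build the Grundy sequence with g(k) = mex{g(k−s) : s ∈ {1, 3, 9}, s ≤ k}:
k:     0  1  2  3  4  5  6  7  8  9 10 11 12 13
g(k):  0  1  0  1  0  1  0  1  0  1  0  1  0  1
So g(13) = 1.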